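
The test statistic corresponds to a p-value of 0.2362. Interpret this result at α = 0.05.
Since p = 0.2362 > α = 0.05, fail to reject H₀.
There is insufficient evidence to reject the null hypothesis; the result is not statistically significant at the 0.05 level.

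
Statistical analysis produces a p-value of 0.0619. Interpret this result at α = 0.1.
Since p = 0.0619 < α = 0.1, reject H₀.
There is sufficient evidence to reject the null hypothesis; the result is statistically significant at the 0.1 level.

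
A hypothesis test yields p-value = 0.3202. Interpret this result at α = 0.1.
Since p = 0.3202 > α = 0.1, fail to reject H₀.
There is insufficient evidence to reject the null hypothesis; the result is not statistically significant at the 0.1 level.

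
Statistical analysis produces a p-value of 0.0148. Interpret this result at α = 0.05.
Since p = 0.0148 < α = 0.05, reject H₀.
There is sufficient evidence to reject the null hypothesis; the result is statistically significant at the 0.05 level.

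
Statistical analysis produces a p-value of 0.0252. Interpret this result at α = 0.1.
Since p = 0.0252 < α = 0.1, reject H₀.
There is sufficient evidence to reject the null hypothesis; the result is statistically significant at the 0.1 level.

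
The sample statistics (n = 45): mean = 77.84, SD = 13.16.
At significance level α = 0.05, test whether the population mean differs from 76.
One-sample t-test:
H₀: μ = 76
H₁: μ ≠ 76
df = n - 1 = 44
t = (x̄ - μ₀) / (s/√n) = (77.84 - 76) / (13.16/√45) = 0.938
p-value = 0.3534

Since p-value > α = 0.05, we fail to reject H₀.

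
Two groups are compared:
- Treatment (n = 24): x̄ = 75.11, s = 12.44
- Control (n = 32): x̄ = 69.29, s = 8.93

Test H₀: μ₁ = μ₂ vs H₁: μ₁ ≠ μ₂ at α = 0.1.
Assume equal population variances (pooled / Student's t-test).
Student's two-sample t-test (equal variances):
H₀: μ₁ = μ₂
H₁: μ₁ ≠ μ₂
df = n₁ + n₂ - 2 = 54
Pooled variance s_p² = [(n₁-1)s₁² + (n₂-1)s₂²] / (n₁ + n₂ - 2) = [(23)(12.44²) + (31)(8.93²)] / 54 = 111.6930
SE = √(s_p²(1/n₁ + 1/n₂)) = √(111.6930 × (1/24 + 1/32)) = 2.8538
t = (x̄₁ - x̄₂) / SE = (75.11 - 69.29) / 2.8538 = 5.82 / 2.8538 = 2.039
p-value = 0.0463

Since p-value < α = 0.1, we reject H₀.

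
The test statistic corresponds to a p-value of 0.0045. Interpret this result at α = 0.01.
Since p = 0.0045 < α = 0.01, reject H₀.
There is sufficient evidence to reject the null hypothesis; the result is statistically significant at the 0.01 level.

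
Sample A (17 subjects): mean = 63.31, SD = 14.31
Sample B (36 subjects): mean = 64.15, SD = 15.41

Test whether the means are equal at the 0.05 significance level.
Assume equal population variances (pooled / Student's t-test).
Student's two-sample t-test (equal variances):
H₀: μ₁ = μ₂
H₁: μ₁ ≠ μ₂
df = n₁ + n₂ - 2 = 51
Pooled variance s_p² = [(n₁-1)s₁² + (n₂-1)s₂²] / (n₁ + n₂ - 2) = [(16)(14.31²) + (35)(15.41²)] / 51 = 227.2118
SE = √(s_p²(1/n₁ + 1/n₂)) = √(227.2118 × (1/17 + 1/36)) = 4.4359
t = (x̄₁ - x̄₂) / SE = (63.31 - 64.15) / 4.4359 = -0.84 / 4.4359 = -0.189
p-value = 0.8506

Since p-value > α = 0.05, we fail to reject H₀.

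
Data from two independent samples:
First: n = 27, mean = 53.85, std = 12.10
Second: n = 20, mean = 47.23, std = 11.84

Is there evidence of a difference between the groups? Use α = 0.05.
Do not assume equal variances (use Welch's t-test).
Welch's two-sample t-test:
H₀: μ₁ = μ₂
H₁: μ₁ ≠ μ₂
s₁²/n₁ = 12.10²/27 = 5.4226,  s₂²/n₂ = 11.84²/20 = 7.0093
SE = √(s₁²/n₁ + s₂²/n₂) = √(5.4226 + 7.0093) = 3.5259
df (Welch-Satterthwaite) = (s₁²/n₁ + s₂²/n₂)² / [(s₁²/n₁)²/(n₁-1) + (s₂²/n₂)²/(n₂-1)] ≈ 41.58
t = (x̄₁ - x̄₂) / SE = (53.85 - 47.23) / 3.5259 = 6.62 / 3.5259 = 1.878
p-value = 0.0675

Since p-value > α = 0.05, we fail to reject H₀.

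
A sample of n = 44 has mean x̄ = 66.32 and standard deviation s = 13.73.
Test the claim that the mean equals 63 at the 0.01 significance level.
One-sample t-test:
H₀: μ = 63
H₁: μ ≠ 63
df = n - 1 = 43
t = (x̄ - μ₀) / (s/√n) = (66.32 - 63) / (13.73/√44) = 1.604
p-value = 0.1160

Since p-value > α = 0.01, we fail to reject H₀.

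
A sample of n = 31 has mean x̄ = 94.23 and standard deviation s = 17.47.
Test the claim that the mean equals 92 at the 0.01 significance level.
One-sample t-test:
H₀: μ = 92
H₁: μ ≠ 92
df = n - 1 = 30
t = (x̄ - μ₀) / (s/√n) = (94.23 - 92) / (17.47/√31) = 0.711
p-value = 0.4828

Since p-value > α = 0.01, we fail to reject H₀.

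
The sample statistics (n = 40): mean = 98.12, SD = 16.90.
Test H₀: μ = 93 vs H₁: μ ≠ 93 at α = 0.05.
One-sample t-test:
H₀: μ = 93
H₁: μ ≠ 93
df = n - 1 = 39
t = (x̄ - μ₀) / (s/√n) = (98.12 - 93) / (16.90/√40) = 1.916
p-value = 0.0627

Since p-value > α = 0.05, we fail to reject H₀.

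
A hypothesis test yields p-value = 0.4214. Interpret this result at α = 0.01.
Since p = 0.4214 > α = 0.01, fail to reject H₀.
There is insufficient evidence to reject the null hypothesis; the result is not statistically significant at the 0.01 level.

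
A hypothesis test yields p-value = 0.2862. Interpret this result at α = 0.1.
Since p = 0.2862 > α = 0.1, fail to reject H₀.
There is insufficient evidence to reject the null hypothesis; the result is not statistically significant at the 0.1 level.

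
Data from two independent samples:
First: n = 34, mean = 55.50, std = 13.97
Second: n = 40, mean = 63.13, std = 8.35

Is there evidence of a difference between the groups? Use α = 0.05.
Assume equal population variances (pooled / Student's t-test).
Student's two-sample t-test (equal variances):
H₀: μ₁ = μ₂
H₁: μ₁ ≠ μ₂
df = n₁ + n₂ - 2 = 72
Pooled variance s_p² = [(n₁-1)s₁² + (n₂-1)s₂²] / (n₁ + n₂ - 2) = [(33)(13.97²) + (39)(8.35²)] / 72 = 127.2151
SE = √(s_p²(1/n₁ + 1/n₂)) = √(127.2151 × (1/34 + 1/40)) = 2.6310
t = (x̄₁ - x̄₂) / SE = (55.50 - 63.13) / 2.6310 = -7.63 / 2.6310 = -2.900
p-value = 0.0049

Since p-value < α = 0.05, we reject H₀.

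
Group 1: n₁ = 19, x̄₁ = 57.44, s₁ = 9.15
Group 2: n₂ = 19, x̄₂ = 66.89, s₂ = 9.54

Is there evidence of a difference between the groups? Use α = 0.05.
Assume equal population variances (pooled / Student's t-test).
Student's two-sample t-test (equal variances):
H₀: μ₁ = μ₂
H₁: μ₁ ≠ μ₂
df = n₁ + n₂ - 2 = 36
Pooled variance s_p² = [(n₁-1)s₁² + (n₂-1)s₂²] / (n₁ + n₂ - 2) = [(18)(9.15²) + (18)(9.54²)] / 36 = 87.3671
SE = √(s_p²(1/n₁ + 1/n₂)) = √(87.3671 × (1/19 + 1/19)) = 3.0326
t = (x̄₁ - x̄₂) / SE = (57.44 - 66.89) / 3.0326 = -9.45 / 3.0326 = -3.116
p-value = 0.0036

Since p-value < α = 0.05, we reject H₀.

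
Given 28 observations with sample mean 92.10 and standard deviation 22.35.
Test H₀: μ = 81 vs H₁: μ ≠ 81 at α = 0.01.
One-sample t-test:
H₀: μ = 81
H₁: μ ≠ 81
df = n - 1 = 27
t = (x̄ - μ₀) / (s/√n) = (92.10 - 81) / (22.35/√28) = 2.628
p-value = 0.0140

Since p-value > α = 0.01, we fail to reject H₀.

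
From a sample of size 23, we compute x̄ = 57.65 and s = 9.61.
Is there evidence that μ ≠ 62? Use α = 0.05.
One-sample t-test:
H₀: μ = 62
H₁: μ ≠ 62
df = n - 1 = 22
t = (x̄ - μ₀) / (s/√n) = (57.65 - 62) / (9.61/√23) = -2.171
p-value = 0.0410

Since p-value < α = 0.05, we reject H₀.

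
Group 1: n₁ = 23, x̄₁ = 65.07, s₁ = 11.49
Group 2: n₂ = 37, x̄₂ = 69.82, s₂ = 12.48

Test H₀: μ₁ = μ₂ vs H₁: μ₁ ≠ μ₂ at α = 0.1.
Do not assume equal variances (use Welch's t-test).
Welch's two-sample t-test:
H₀: μ₁ = μ₂
H₁: μ₁ ≠ μ₂
s₁²/n₁ = 11.49²/23 = 5.7400,  s₂²/n₂ = 12.48²/37 = 4.2095
SE = √(s₁²/n₁ + s₂²/n₂) = √(5.7400 + 4.2095) = 3.1543
df (Welch-Satterthwaite) = (s₁²/n₁ + s₂²/n₂)² / [(s₁²/n₁)²/(n₁-1) + (s₂²/n₂)²/(n₂-1)] ≈ 49.75
t = (x̄₁ - x̄₂) / SE = (65.07 - 69.82) / 3.1543 = -4.75 / 3.1543 = -1.506
p-value = 0.1384

Since p-value > α = 0.1, we fail to reject H₀.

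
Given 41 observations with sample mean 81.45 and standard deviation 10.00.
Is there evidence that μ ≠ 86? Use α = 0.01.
One-sample t-test:
H₀: μ = 86
H₁: μ ≠ 86
df = n - 1 = 40
t = (x̄ - μ₀) / (s/√n) = (81.45 - 86) / (10.00/√41) = -2.913
p-value = 0.0058

Since p-value < α = 0.01, we reject H₀.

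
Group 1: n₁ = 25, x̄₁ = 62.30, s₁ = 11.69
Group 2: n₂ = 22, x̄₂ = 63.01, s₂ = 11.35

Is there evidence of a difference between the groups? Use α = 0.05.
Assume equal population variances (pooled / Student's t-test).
Student's two-sample t-test (equal variances):
H₀: μ₁ = μ₂
H₁: μ₁ ≠ μ₂
df = n₁ + n₂ - 2 = 45
Pooled variance s_p² = [(n₁-1)s₁² + (n₂-1)s₂²] / (n₁ + n₂ - 2) = [(24)(11.69²) + (21)(11.35²)] / 45 = 133.0004
SE = √(s_p²(1/n₁ + 1/n₂)) = √(133.0004 × (1/25 + 1/22)) = 3.3713
t = (x̄₁ - x̄₂) / SE = (62.30 - 63.01) / 3.3713 = -0.71 / 3.3713 = -0.211
p-value = 0.8341

Since p-value > α = 0.05, we fail to reject H₀.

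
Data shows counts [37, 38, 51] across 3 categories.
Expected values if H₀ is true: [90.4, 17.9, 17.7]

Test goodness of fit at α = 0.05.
Chi-square goodness of fit test:
H₀: observed counts match expected distribution
H₁: observed counts differ from expected distribution
df = k - 1 = 2
χ² = Σ(O - E)²/E
   = (37 - 90.4)²/90.4 + (38 - 17.9)²/17.9 + (51 - 17.7)²/17.7
   = 31.544 + 22.570 + 62.649
   = 116.76
p-value < 0.0001

Since p-value < α = 0.05, we reject H₀.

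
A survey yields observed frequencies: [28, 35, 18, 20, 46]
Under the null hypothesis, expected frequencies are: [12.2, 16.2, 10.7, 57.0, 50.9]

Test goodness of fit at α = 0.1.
Chi-square goodness of fit test:
H₀: observed counts match expected distribution
H₁: observed counts differ from expected distribution
df = k - 1 = 4
χ² = Σ(O - E)²/E
   = (28 - 12.2)²/12.2 + (35 - 16.2)²/16.2 + (18 - 10.7)²/10.7 + (20 - 57.0)²/57.0 + (46 - 50.9)²/50.9
   = 20.462 + 21.817 + 4.980 + 24.018 + 0.472
   = 71.75
p-value < 0.0001

Since p-value < α = 0.1, we reject H₀.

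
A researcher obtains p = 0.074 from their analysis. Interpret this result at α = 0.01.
Since p = 0.074 > α = 0.01, fail to reject H₀.
There is insufficient evidence to reject the null hypothesis; the result is not statistically significant at the 0.01 level.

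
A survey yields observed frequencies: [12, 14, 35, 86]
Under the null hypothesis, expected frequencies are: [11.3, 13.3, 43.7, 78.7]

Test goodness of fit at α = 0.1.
Chi-square goodness of fit test:
H₀: observed counts match expected distribution
H₁: observed counts differ from expected distribution
df = k - 1 = 3
χ² = Σ(O - E)²/E
   = (12 - 11.3)²/11.3 + (14 - 13.3)²/13.3 + (35 - 43.7)²/43.7 + (86 - 78.7)²/78.7
   = 0.043 + 0.037 + 1.732 + 0.677
   = 2.49
p-value = 0.4772

Since p-value > α = 0.1, we fail to reject H₀.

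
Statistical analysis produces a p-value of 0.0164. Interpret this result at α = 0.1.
Since p = 0.0164 < α = 0.1, reject H₀.
There is sufficient evidence to reject the null hypothesis; the result is statistically significant at the 0.1 level.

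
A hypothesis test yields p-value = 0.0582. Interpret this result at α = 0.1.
Since p = 0.0582 < α = 0.1, reject H₀.
There is sufficient evidence to reject the null hypothesis; the result is statistically significant at the 0.1 level.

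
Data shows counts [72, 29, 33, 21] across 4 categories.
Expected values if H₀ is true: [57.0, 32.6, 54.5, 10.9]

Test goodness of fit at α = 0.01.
Chi-square goodness of fit test:
H₀: observed counts match expected distribution
H₁: observed counts differ from expected distribution
df = k - 1 = 3
χ² = Σ(O - E)²/E
   = (72 - 57.0)²/57.0 + (29 - 32.6)²/32.6 + (33 - 54.5)²/54.5 + (21 - 10.9)²/10.9
   = 3.947 + 0.398 + 8.482 + 9.359
   = 22.19
p-value = 0.0001

Since p-value < α = 0.01, we reject H₀.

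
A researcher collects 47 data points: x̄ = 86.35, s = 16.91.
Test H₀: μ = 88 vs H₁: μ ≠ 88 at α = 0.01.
One-sample t-test:
H₀: μ = 88
H₁: μ ≠ 88
df = n - 1 = 46
t = (x̄ - μ₀) / (s/√n) = (86.35 - 88) / (16.91/√47) = -0.669
p-value = 0.5069

Since p-value > α = 0.01, we fail to reject H₀.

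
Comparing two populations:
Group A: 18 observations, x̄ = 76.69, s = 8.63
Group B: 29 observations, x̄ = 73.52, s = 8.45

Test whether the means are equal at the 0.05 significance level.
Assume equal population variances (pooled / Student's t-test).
Student's two-sample t-test (equal variances):
H₀: μ₁ = μ₂
H₁: μ₁ ≠ μ₂
df = n₁ + n₂ - 2 = 45
Pooled variance s_p² = [(n₁-1)s₁² + (n₂-1)s₂²] / (n₁ + n₂ - 2) = [(17)(8.63²) + (28)(8.45²)] / 45 = 72.5639
SE = √(s_p²(1/n₁ + 1/n₂)) = √(72.5639 × (1/18 + 1/29)) = 2.5561
t = (x̄₁ - x̄₂) / SE = (76.69 - 73.52) / 2.5561 = 3.17 / 2.5561 = 1.240
p-value = 0.2213

Since p-value > α = 0.05, we fail to reject H₀.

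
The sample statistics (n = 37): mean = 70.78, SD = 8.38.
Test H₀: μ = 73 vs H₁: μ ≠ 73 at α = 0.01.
One-sample t-test:
H₀: μ = 73
H₁: μ ≠ 73
df = n - 1 = 36
t = (x̄ - μ₀) / (s/√n) = (70.78 - 73) / (8.38/√37) = -1.611
p-value = 0.1158

Since p-value > α = 0.01, we fail to reject H₀.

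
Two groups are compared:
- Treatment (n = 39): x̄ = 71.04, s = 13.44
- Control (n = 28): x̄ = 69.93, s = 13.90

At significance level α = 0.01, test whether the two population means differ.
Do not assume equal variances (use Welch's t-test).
Welch's two-sample t-test:
H₀: μ₁ = μ₂
H₁: μ₁ ≠ μ₂
s₁²/n₁ = 13.44²/39 = 4.6316,  s₂²/n₂ = 13.90²/28 = 6.9004
SE = √(s₁²/n₁ + s₂²/n₂) = √(4.6316 + 6.9004) = 3.3959
df (Welch-Satterthwaite) = (s₁²/n₁ + s₂²/n₂)² / [(s₁²/n₁)²/(n₁-1) + (s₂²/n₂)²/(n₂-1)] ≈ 57.12
t = (x̄₁ - x̄₂) / SE = (71.04 - 69.93) / 3.3959 = 1.11 / 3.3959 = 0.327
p-value = 0.7450

Since p-value > α = 0.01, we fail to reject H₀.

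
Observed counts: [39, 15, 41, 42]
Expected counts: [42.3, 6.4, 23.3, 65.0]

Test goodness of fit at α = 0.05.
Chi-square goodness of fit test:
H₀: observed counts match expected distribution
H₁: observed counts differ from expected distribution
df = k - 1 = 3
χ² = Σ(O - E)²/E
   = (39 - 42.3)²/42.3 + (15 - 6.4)²/6.4 + (41 - 23.3)²/23.3 + (42 - 65.0)²/65.0
   = 0.257 + 11.556 + 13.446 + 8.138
   = 33.40
p-value < 0.0001

Since p-value < α = 0.05, we reject H₀.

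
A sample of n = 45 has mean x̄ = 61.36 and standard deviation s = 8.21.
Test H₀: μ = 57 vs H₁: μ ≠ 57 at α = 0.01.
One-sample t-test:
H₀: μ = 57
H₁: μ ≠ 57
df = n - 1 = 44
t = (x̄ - μ₀) / (s/√n) = (61.36 - 57) / (8.21/√45) = 3.562
p-value = 0.0009

Since p-value < α = 0.01, we reject H₀.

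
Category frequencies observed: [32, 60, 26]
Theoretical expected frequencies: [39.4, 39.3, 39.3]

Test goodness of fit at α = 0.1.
Chi-square goodness of fit test:
H₀: observed counts match expected distribution
H₁: observed counts differ from expected distribution
df = k - 1 = 2
χ² = Σ(O - E)²/E
   = (32 - 39.4)²/39.4 + (60 - 39.3)²/39.3 + (26 - 39.3)²/39.3
   = 1.390 + 10.903 + 4.501
   = 16.79
p-value = 0.0002

Since p-value < α = 0.1, we reject H₀.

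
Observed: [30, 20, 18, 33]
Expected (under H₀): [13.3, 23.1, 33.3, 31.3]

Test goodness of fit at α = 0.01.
Chi-square goodness of fit test:
H₀: observed counts match expected distribution
H₁: observed counts differ from expected distribution
df = k - 1 = 3
χ² = Σ(O - E)²/E
   = (30 - 13.3)²/13.3 + (20 - 23.1)²/23.1 + (18 - 33.3)²/33.3 + (33 - 31.3)²/31.3
   = 20.969 + 0.416 + 7.030 + 0.092
   = 28.51
p-value < 0.0001

Since p-value < α = 0.01, we reject H₀.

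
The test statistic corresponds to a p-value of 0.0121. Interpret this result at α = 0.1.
Since p = 0.0121 < α = 0.1, reject H₀.
There is sufficient evidence to reject the null hypothesis; the result is statistically significant at the 0.1 level.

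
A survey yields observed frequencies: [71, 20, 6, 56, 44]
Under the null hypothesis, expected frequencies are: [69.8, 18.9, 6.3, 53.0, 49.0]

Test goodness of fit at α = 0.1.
Chi-square goodness of fit test:
H₀: observed counts match expected distribution
H₁: observed counts differ from expected distribution
df = k - 1 = 4
χ² = Σ(O - E)²/E
   = (71 - 69.8)²/69.8 + (20 - 18.9)²/18.9 + (6 - 6.3)²/6.3 + (56 - 53.0)²/53.0 + (44 - 49.0)²/49.0
   = 0.021 + 0.064 + 0.014 + 0.170 + 0.510
   = 0.78
p-value = 0.9412

Since p-value > α = 0.1, we fail to reject H₀.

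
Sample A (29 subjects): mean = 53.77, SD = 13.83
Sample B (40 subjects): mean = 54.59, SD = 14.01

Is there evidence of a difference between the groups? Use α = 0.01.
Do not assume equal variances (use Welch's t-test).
Welch's two-sample t-test:
H₀: μ₁ = μ₂
H₁: μ₁ ≠ μ₂
s₁²/n₁ = 13.83²/29 = 6.5955,  s₂²/n₂ = 14.01²/40 = 4.9070
SE = √(s₁²/n₁ + s₂²/n₂) = √(6.5955 + 4.9070) = 3.3915
df (Welch-Satterthwaite) = (s₁²/n₁ + s₂²/n₂)² / [(s₁²/n₁)²/(n₁-1) + (s₂²/n₂)²/(n₂-1)] ≈ 60.94
t = (x̄₁ - x̄₂) / SE = (53.77 - 54.59) / 3.3915 = -0.82 / 3.3915 = -0.242
p-value = 0.8098

Since p-value > α = 0.01, we fail to reject H₀.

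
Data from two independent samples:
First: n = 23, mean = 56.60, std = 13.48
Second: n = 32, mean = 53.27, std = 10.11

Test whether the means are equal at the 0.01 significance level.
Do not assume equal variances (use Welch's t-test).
Welch's two-sample t-test:
H₀: μ₁ = μ₂
H₁: μ₁ ≠ μ₂
s₁²/n₁ = 13.48²/23 = 7.9005,  s₂²/n₂ = 10.11²/32 = 3.1941
SE = √(s₁²/n₁ + s₂²/n₂) = √(7.9005 + 3.1941) = 3.3309
df (Welch-Satterthwaite) = (s₁²/n₁ + s₂²/n₂)² / [(s₁²/n₁)²/(n₁-1) + (s₂²/n₂)²/(n₂-1)] ≈ 38.88
t = (x̄₁ - x̄₂) / SE = (56.60 - 53.27) / 3.3309 = 3.33 / 3.3309 = 1.000
p-value = 0.3236

Since p-value > α = 0.01, we fail to reject H₀.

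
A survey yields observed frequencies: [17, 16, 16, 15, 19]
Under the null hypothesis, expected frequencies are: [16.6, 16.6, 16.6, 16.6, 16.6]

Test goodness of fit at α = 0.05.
Chi-square goodness of fit test:
H₀: observed counts match expected distribution
H₁: observed counts differ from expected distribution
df = k - 1 = 4
χ² = Σ(O - E)²/E
   = (17 - 16.6)²/16.6 + (16 - 16.6)²/16.6 + (16 - 16.6)²/16.6 + (15 - 16.6)²/16.6 + (19 - 16.6)²/16.6
   = 0.010 + 0.022 + 0.022 + 0.154 + 0.347
   = 0.55
p-value = 0.9680

Since p-value > α = 0.05, we fail to reject H₀.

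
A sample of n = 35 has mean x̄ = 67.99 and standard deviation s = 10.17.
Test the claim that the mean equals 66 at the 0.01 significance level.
One-sample t-test:
H₀: μ = 66
H₁: μ ≠ 66
df = n - 1 = 34
t = (x̄ - μ₀) / (s/√n) = (67.99 - 66) / (10.17/√35) = 1.158
p-value = 0.2551

Since p-value > α = 0.01, we fail to reject H₀.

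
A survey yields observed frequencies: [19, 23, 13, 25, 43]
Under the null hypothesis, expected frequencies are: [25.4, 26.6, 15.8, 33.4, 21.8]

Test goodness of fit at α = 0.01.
Chi-square goodness of fit test:
H₀: observed counts match expected distribution
H₁: observed counts differ from expected distribution
df = k - 1 = 4
χ² = Σ(O - E)²/E
   = (19 - 25.4)²/25.4 + (23 - 26.6)²/26.6 + (13 - 15.8)²/15.8 + (25 - 33.4)²/33.4 + (43 - 21.8)²/21.8
   = 1.613 + 0.487 + 0.496 + 2.113 + 20.617
   = 25.33
p-value < 0.0001

Since p-value < α = 0.01, we reject H₀.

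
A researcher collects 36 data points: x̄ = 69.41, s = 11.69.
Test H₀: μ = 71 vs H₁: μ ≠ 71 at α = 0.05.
One-sample t-test:
H₀: μ = 71
H₁: μ ≠ 71
df = n - 1 = 35
t = (x̄ - μ₀) / (s/√n) = (69.41 - 71) / (11.69/√36) = -0.816
p-value = 0.4200

Since p-value > α = 0.05, we fail to reject H₀.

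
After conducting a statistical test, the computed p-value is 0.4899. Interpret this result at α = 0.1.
Since p = 0.4899 > α = 0.1, fail to reject H₀.
There is insufficient evidence to reject the null hypothesis; the result is not statistically significant at the 0.1 level.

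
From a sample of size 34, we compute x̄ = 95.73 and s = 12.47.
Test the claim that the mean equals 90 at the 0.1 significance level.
One-sample t-test:
H₀: μ = 90
H₁: μ ≠ 90
df = n - 1 = 33
t = (x̄ - μ₀) / (s/√n) = (95.73 - 90) / (12.47/√34) = 2.679
p-value = 0.0114

Since p-value < α = 0.1, we reject H₀.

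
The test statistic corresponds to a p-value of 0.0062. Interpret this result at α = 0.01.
Since p = 0.0062 < α = 0.01, reject H₀.
There is sufficient evidence to reject the null hypothesis; the result is statistically significant at the 0.01 level.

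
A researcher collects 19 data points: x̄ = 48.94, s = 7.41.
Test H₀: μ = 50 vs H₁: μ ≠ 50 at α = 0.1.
One-sample t-test:
H₀: μ = 50
H₁: μ ≠ 50
df = n - 1 = 18
t = (x̄ - μ₀) / (s/√n) = (48.94 - 50) / (7.41/√19) = -0.624
p-value = 0.5408

Since p-value > α = 0.1, we fail to reject H₀.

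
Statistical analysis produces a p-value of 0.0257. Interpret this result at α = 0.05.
Since p = 0.0257 < α = 0.05, reject H₀.
There is sufficient evidence to reject the null hypothesis; the result is statistically significant at the 0.05 level.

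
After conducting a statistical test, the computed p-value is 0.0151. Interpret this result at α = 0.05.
Since p = 0.0151 < α = 0.05, reject H₀.
There is sufficient evidence to reject the null hypothesis; the result is statistically significant at the 0.05 level.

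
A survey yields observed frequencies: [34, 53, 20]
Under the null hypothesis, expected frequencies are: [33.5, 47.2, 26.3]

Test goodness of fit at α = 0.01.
Chi-square goodness of fit test:
H₀: observed counts match expected distribution
H₁: observed counts differ from expected distribution
df = k - 1 = 2
χ² = Σ(O - E)²/E
   = (34 - 33.5)²/33.5 + (53 - 47.2)²/47.2 + (20 - 26.3)²/26.3
   = 0.007 + 0.713 + 1.509
   = 2.23
p-value = 0.3280

Since p-value > α = 0.01, we fail to reject H₀.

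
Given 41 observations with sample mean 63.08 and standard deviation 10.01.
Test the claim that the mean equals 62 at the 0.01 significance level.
One-sample t-test:
H₀: μ = 62
H₁: μ ≠ 62
df = n - 1 = 40
t = (x̄ - μ₀) / (s/√n) = (63.08 - 62) / (10.01/√41) = 0.691
p-value = 0.4937

Since p-value > α = 0.01, we fail to reject H₀.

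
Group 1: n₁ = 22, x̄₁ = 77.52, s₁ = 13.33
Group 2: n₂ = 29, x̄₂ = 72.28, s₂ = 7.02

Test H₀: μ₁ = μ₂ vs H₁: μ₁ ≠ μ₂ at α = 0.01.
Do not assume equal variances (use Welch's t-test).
Welch's two-sample t-test:
H₀: μ₁ = μ₂
H₁: μ₁ ≠ μ₂
s₁²/n₁ = 13.33²/22 = 8.0768,  s₂²/n₂ = 7.02²/29 = 1.6993
SE = √(s₁²/n₁ + s₂²/n₂) = √(8.0768 + 1.6993) = 3.1267
df (Welch-Satterthwaite) = (s₁²/n₁ + s₂²/n₂)² / [(s₁²/n₁)²/(n₁-1) + (s₂²/n₂)²/(n₂-1)] ≈ 29.78
t = (x̄₁ - x̄₂) / SE = (77.52 - 72.28) / 3.1267 = 5.24 / 3.1267 = 1.676
p-value = 0.1042

Since p-value > α = 0.01, we fail to reject H₀.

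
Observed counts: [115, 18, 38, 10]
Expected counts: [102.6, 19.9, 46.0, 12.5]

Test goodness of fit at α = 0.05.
Chi-square goodness of fit test:
H₀: observed counts match expected distribution
H₁: observed counts differ from expected distribution
df = k - 1 = 3
χ² = Σ(O - E)²/E
   = (115 - 102.6)²/102.6 + (18 - 19.9)²/19.9 + (38 - 46.0)²/46.0 + (10 - 12.5)²/12.5
   = 1.499 + 0.181 + 1.391 + 0.500
   = 3.57
p-value = 0.3116

Since p-value > α = 0.05, we fail to reject H₀.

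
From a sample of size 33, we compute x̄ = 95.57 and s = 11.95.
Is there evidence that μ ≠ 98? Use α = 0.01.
One-sample t-test:
H₀: μ = 98
H₁: μ ≠ 98
df = n - 1 = 32
t = (x̄ - μ₀) / (s/√n) = (95.57 - 98) / (11.95/√33) = -1.168
p-value = 0.2514

Since p-value > α = 0.01, we fail to reject H₀.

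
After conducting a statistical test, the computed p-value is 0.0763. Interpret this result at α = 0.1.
Since p = 0.0763 < α = 0.1, reject H₀.
There is sufficient evidence to reject the null hypothesis; the result is statistically significant at the 0.1 level.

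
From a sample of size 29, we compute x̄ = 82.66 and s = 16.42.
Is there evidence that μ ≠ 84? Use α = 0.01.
One-sample t-test:
H₀: μ = 84
H₁: μ ≠ 84
df = n - 1 = 28
t = (x̄ - μ₀) / (s/√n) = (82.66 - 84) / (16.42/√29) = -0.439
p-value = 0.6637

Since p-value > α = 0.01, we fail to reject H₀.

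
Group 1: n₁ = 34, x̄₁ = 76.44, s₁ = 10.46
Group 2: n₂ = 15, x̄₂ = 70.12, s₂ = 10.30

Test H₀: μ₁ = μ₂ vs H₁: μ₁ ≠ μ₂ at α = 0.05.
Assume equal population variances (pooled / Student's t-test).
Student's two-sample t-test (equal variances):
H₀: μ₁ = μ₂
H₁: μ₁ ≠ μ₂
df = n₁ + n₂ - 2 = 47
Pooled variance s_p² = [(n₁-1)s₁² + (n₂-1)s₂²] / (n₁ + n₂ - 2) = [(33)(10.46²) + (14)(10.30²)] / 47 = 108.4222
SE = √(s_p²(1/n₁ + 1/n₂)) = √(108.4222 × (1/34 + 1/15)) = 3.2275
t = (x̄₁ - x̄₂) / SE = (76.44 - 70.12) / 3.2275 = 6.32 / 3.2275 = 1.958
p-value = 0.0562

Since p-value > α = 0.05, we fail to reject H₀.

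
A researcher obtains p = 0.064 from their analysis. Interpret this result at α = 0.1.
Since p = 0.064 < α = 0.1, reject H₀.
There is sufficient evidence to reject the null hypothesis; the result is statistically significant at the 0.1 level.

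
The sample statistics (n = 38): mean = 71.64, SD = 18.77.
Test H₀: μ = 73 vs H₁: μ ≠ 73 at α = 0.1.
One-sample t-test:
H₀: μ = 73
H₁: μ ≠ 73
df = n - 1 = 37
t = (x̄ - μ₀) / (s/√n) = (71.64 - 73) / (18.77/√38) = -0.447
p-value = 0.6577

Since p-value > α = 0.1, we fail to reject H₀.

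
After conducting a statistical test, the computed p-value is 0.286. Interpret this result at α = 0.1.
Since p = 0.286 > α = 0.1, fail to reject H₀.
There is insufficient evidence to reject the null hypothesis; the result is not statistically significant at the 0.1 level.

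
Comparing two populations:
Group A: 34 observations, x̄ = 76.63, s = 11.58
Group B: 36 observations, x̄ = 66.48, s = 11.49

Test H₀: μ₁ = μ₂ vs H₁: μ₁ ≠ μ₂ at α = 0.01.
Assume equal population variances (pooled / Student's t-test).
Student's two-sample t-test (equal variances):
H₀: μ₁ = μ₂
H₁: μ₁ ≠ μ₂
df = n₁ + n₂ - 2 = 68
Pooled variance s_p² = [(n₁-1)s₁² + (n₂-1)s₂²] / (n₁ + n₂ - 2) = [(33)(11.58²) + (35)(11.49²)] / 68 = 133.0277
SE = √(s_p²(1/n₁ + 1/n₂)) = √(133.0277 × (1/34 + 1/36)) = 2.7582
t = (x̄₁ - x̄₂) / SE = (76.63 - 66.48) / 2.7582 = 10.15 / 2.7582 = 3.680
p-value = 0.0005

Since p-value < α = 0.01, we reject H₀.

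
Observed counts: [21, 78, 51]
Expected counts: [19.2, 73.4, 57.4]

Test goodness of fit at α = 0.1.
Chi-square goodness of fit test:
H₀: observed counts match expected distribution
H₁: observed counts differ from expected distribution
df = k - 1 = 2
χ² = Σ(O - E)²/E
   = (21 - 19.2)²/19.2 + (78 - 73.4)²/73.4 + (51 - 57.4)²/57.4
   = 0.169 + 0.288 + 0.714
   = 1.17
p-value = 0.5569

Since p-value > α = 0.1, we fail to reject H₀.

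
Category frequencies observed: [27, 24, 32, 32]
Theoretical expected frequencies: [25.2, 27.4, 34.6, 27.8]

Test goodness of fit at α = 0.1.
Chi-square goodness of fit test:
H₀: observed counts match expected distribution
H₁: observed counts differ from expected distribution
df = k - 1 = 3
χ² = Σ(O - E)²/E
   = (27 - 25.2)²/25.2 + (24 - 27.4)²/27.4 + (32 - 34.6)²/34.6 + (32 - 27.8)²/27.8
   = 0.129 + 0.422 + 0.195 + 0.635
   = 1.38
p-value = 0.7101

Since p-value > α = 0.1, we fail to reject H₀.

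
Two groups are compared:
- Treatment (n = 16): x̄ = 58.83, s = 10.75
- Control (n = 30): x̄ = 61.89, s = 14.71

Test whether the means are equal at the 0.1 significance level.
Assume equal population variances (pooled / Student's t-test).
Student's two-sample t-test (equal variances):
H₀: μ₁ = μ₂
H₁: μ₁ ≠ μ₂
df = n₁ + n₂ - 2 = 44
Pooled variance s_p² = [(n₁-1)s₁² + (n₂-1)s₂²] / (n₁ + n₂ - 2) = [(15)(10.75²) + (29)(14.71²)] / 44 = 182.0131
SE = √(s_p²(1/n₁ + 1/n₂)) = √(182.0131 × (1/16 + 1/30)) = 4.1765
t = (x̄₁ - x̄₂) / SE = (58.83 - 61.89) / 4.1765 = -3.06 / 4.1765 = -0.733
p-value = 0.4676

Since p-value > α = 0.1, we fail to reject H₀.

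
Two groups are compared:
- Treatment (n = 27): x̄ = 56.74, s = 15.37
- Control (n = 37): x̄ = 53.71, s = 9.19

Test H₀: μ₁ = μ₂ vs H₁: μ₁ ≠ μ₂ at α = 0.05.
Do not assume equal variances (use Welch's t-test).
Welch's two-sample t-test:
H₀: μ₁ = μ₂
H₁: μ₁ ≠ μ₂
s₁²/n₁ = 15.37²/27 = 8.7495,  s₂²/n₂ = 9.19²/37 = 2.2826
SE = √(s₁²/n₁ + s₂²/n₂) = √(8.7495 + 2.2826) = 3.3215
df (Welch-Satterthwaite) = (s₁²/n₁ + s₂²/n₂)² / [(s₁²/n₁)²/(n₁-1) + (s₂²/n₂)²/(n₂-1)] ≈ 39.40
t = (x̄₁ - x̄₂) / SE = (56.74 - 53.71) / 3.3215 = 3.03 / 3.3215 = 0.912
p-value = 0.3672

Since p-value > α = 0.05, we fail to reject H₀.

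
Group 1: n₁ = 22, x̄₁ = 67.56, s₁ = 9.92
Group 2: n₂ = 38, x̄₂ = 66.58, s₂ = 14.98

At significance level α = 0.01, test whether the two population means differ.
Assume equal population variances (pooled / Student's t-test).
Student's two-sample t-test (equal variances):
H₀: μ₁ = μ₂
H₁: μ₁ ≠ μ₂
df = n₁ + n₂ - 2 = 58
Pooled variance s_p² = [(n₁-1)s₁² + (n₂-1)s₂²] / (n₁ + n₂ - 2) = [(21)(9.92²) + (37)(14.98²)] / 58 = 178.7819
SE = √(s_p²(1/n₁ + 1/n₂)) = √(178.7819 × (1/22 + 1/38)) = 3.5821
t = (x̄₁ - x̄₂) / SE = (67.56 - 66.58) / 3.5821 = 0.98 / 3.5821 = 0.274
p-value = 0.7854

Since p-value > α = 0.01, we fail to reject H₀.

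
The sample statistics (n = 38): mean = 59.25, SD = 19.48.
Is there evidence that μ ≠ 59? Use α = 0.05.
One-sample t-test:
H₀: μ = 59
H₁: μ ≠ 59
df = n - 1 = 37
t = (x̄ - μ₀) / (s/√n) = (59.25 - 59) / (19.48/√38) = 0.079
p-value = 0.9374

Since p-value > α = 0.05, we fail to reject H₀.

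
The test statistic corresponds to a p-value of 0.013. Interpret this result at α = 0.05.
Since p = 0.013 < α = 0.05, reject H₀.
There is sufficient evidence to reject the null hypothesis; the result is statistically significant at the 0.05 level.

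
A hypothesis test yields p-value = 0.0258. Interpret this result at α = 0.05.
Since p = 0.0258 < α = 0.05, reject H₀.
There is sufficient evidence to reject the null hypothesis; the result is statistically significant at the 0.05 level.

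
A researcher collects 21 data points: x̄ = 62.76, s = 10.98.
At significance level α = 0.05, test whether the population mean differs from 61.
One-sample t-test:
H₀: μ = 61
H₁: μ ≠ 61
df = n - 1 = 20
t = (x̄ - μ₀) / (s/√n) = (62.76 - 61) / (10.98/√21) = 0.735
p-value = 0.4711

Since p-value > α = 0.05, we fail to reject H₀.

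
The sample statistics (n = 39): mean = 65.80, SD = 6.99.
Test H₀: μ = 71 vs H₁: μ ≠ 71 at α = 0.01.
One-sample t-test:
H₀: μ = 71
H₁: μ ≠ 71
df = n - 1 = 38
t = (x̄ - μ₀) / (s/√n) = (65.80 - 71) / (6.99/√39) = -4.646
p-value < 0.0001

Since p-value < α = 0.01, we reject H₀.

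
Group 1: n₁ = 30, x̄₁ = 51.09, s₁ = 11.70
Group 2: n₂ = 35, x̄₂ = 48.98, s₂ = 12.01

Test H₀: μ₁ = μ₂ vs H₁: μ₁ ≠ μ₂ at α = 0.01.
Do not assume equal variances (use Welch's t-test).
Welch's two-sample t-test:
H₀: μ₁ = μ₂
H₁: μ₁ ≠ μ₂
s₁²/n₁ = 11.70²/30 = 4.5630,  s₂²/n₂ = 12.01²/35 = 4.1211
SE = √(s₁²/n₁ + s₂²/n₂) = √(4.5630 + 4.1211) = 2.9469
df (Welch-Satterthwaite) = (s₁²/n₁ + s₂²/n₂)² / [(s₁²/n₁)²/(n₁-1) + (s₂²/n₂)²/(n₂-1)] ≈ 61.94
t = (x̄₁ - x̄₂) / SE = (51.09 - 48.98) / 2.9469 = 2.11 / 2.9469 = 0.716
p-value = 0.4767

Since p-value > α = 0.01, we fail to reject H₀.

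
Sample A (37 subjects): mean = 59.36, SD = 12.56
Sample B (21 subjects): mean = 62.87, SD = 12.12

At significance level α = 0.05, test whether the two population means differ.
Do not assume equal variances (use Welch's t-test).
Welch's two-sample t-test:
H₀: μ₁ = μ₂
H₁: μ₁ ≠ μ₂
s₁²/n₁ = 12.56²/37 = 4.2636,  s₂²/n₂ = 12.12²/21 = 6.9950
SE = √(s₁²/n₁ + s₂²/n₂) = √(4.2636 + 6.9950) = 3.3554
df (Welch-Satterthwaite) = (s₁²/n₁ + s₂²/n₂)² / [(s₁²/n₁)²/(n₁-1) + (s₂²/n₂)²/(n₂-1)] ≈ 42.95
t = (x̄₁ - x̄₂) / SE = (59.36 - 62.87) / 3.3554 = -3.51 / 3.3554 = -1.046
p-value = 0.3014

Since p-value > α = 0.05, we fail to reject H₀.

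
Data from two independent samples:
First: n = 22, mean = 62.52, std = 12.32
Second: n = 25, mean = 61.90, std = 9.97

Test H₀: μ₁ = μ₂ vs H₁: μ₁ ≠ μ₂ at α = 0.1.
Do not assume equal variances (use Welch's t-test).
Welch's two-sample t-test:
H₀: μ₁ = μ₂
H₁: μ₁ ≠ μ₂
s₁²/n₁ = 12.32²/22 = 6.8992,  s₂²/n₂ = 9.97²/25 = 3.9760
SE = √(s₁²/n₁ + s₂²/n₂) = √(6.8992 + 3.9760) = 3.2978
df (Welch-Satterthwaite) = (s₁²/n₁ + s₂²/n₂)² / [(s₁²/n₁)²/(n₁-1) + (s₂²/n₂)²/(n₂-1)] ≈ 40.43
t = (x̄₁ - x̄₂) / SE = (62.52 - 61.90) / 3.2978 = 0.62 / 3.2978 = 0.188
p-value = 0.8518

Since p-value > α = 0.1, we fail to reject H₀.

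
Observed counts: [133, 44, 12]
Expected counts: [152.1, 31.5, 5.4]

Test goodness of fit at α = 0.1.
Chi-square goodness of fit test:
H₀: observed counts match expected distribution
H₁: observed counts differ from expected distribution
df = k - 1 = 2
χ² = Σ(O - E)²/E
   = (133 - 152.1)²/152.1 + (44 - 31.5)²/31.5 + (12 - 5.4)²/5.4
   = 2.398 + 4.960 + 8.067
   = 15.43
p-value = 0.0004

Since p-value < α = 0.1, we reject H₀.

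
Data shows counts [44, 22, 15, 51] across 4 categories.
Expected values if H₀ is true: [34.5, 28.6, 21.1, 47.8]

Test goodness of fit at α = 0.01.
Chi-square goodness of fit test:
H₀: observed counts match expected distribution
H₁: observed counts differ from expected distribution
df = k - 1 = 3
χ² = Σ(O - E)²/E
   = (44 - 34.5)²/34.5 + (22 - 28.6)²/28.6 + (15 - 21.1)²/21.1 + (51 - 47.8)²/47.8
   = 2.616 + 1.523 + 1.764 + 0.214
   = 6.12
p-value = 0.1061

Since p-value > α = 0.01, we fail to reject H₀.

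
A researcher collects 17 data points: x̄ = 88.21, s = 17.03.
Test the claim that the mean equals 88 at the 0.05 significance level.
One-sample t-test:
H₀: μ = 88
H₁: μ ≠ 88
df = n - 1 = 16
t = (x̄ - μ₀) / (s/√n) = (88.21 - 88) / (17.03/√17) = 0.051
p-value = 0.9601

Since p-value > α = 0.05, we fail to reject H₀.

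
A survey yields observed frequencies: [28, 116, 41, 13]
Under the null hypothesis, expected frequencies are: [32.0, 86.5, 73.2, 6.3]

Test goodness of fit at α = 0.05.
Chi-square goodness of fit test:
H₀: observed counts match expected distribution
H₁: observed counts differ from expected distribution
df = k - 1 = 3
χ² = Σ(O - E)²/E
   = (28 - 32.0)²/32.0 + (116 - 86.5)²/86.5 + (41 - 73.2)²/73.2 + (13 - 6.3)²/6.3
   = 0.500 + 10.061 + 14.164 + 7.125
   = 31.85
p-value < 0.0001

Since p-value < α = 0.05, we reject H₀.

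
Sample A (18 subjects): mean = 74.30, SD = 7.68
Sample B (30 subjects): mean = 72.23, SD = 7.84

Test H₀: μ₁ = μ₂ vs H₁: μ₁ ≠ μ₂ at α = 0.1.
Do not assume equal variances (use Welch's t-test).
Welch's two-sample t-test:
H₀: μ₁ = μ₂
H₁: μ₁ ≠ μ₂
s₁²/n₁ = 7.68²/18 = 3.2768,  s₂²/n₂ = 7.84²/30 = 2.0489
SE = √(s₁²/n₁ + s₂²/n₂) = √(3.2768 + 2.0489) = 2.3077
df (Welch-Satterthwaite) = (s₁²/n₁ + s₂²/n₂)² / [(s₁²/n₁)²/(n₁-1) + (s₂²/n₂)²/(n₂-1)] ≈ 36.53
t = (x̄₁ - x̄₂) / SE = (74.30 - 72.23) / 2.3077 = 2.07 / 2.3077 = 0.897
p-value = 0.3756

Since p-value > α = 0.1, we fail to reject H₀.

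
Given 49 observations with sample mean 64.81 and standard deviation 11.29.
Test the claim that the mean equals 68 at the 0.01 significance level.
One-sample t-test:
H₀: μ = 68
H₁: μ ≠ 68
df = n - 1 = 48
t = (x̄ - μ₀) / (s/√n) = (64.81 - 68) / (11.29/√49) = -1.978
p-value = 0.0537

Since p-value > α = 0.01, we fail to reject H₀.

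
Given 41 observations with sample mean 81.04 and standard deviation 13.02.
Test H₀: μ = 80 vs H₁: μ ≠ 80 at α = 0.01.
One-sample t-test:
H₀: μ = 80
H₁: μ ≠ 80
df = n - 1 = 40
t = (x̄ - μ₀) / (s/√n) = (81.04 - 80) / (13.02/√41) = 0.511
p-value = 0.6118

Since p-value > α = 0.01, we fail to reject H₀.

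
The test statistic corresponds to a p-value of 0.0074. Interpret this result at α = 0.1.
Since p = 0.0074 < α = 0.1, reject H₀.
There is sufficient evidence to reject the null hypothesis; the result is statistically significant at the 0.1 level.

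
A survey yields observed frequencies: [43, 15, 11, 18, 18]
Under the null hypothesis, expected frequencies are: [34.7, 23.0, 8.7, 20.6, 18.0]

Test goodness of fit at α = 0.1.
Chi-square goodness of fit test:
H₀: observed counts match expected distribution
H₁: observed counts differ from expected distribution
df = k - 1 = 4
χ² = Σ(O - E)²/E
   = (43 - 34.7)²/34.7 + (15 - 23.0)²/23.0 + (11 - 8.7)²/8.7 + (18 - 20.6)²/20.6 + (18 - 18.0)²/18.0
   = 1.985 + 2.783 + 0.608 + 0.328 + 0.000
   = 5.70
p-value = 0.2224

Since p-value > α = 0.1, we fail to reject H₀.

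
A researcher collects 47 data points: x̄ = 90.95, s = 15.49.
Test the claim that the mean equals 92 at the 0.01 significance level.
One-sample t-test:
H₀: μ = 92
H₁: μ ≠ 92
df = n - 1 = 46
t = (x̄ - μ₀) / (s/√n) = (90.95 - 92) / (15.49/√47) = -0.465
p-value = 0.6443

Since p-value > α = 0.01, we fail to reject H₀.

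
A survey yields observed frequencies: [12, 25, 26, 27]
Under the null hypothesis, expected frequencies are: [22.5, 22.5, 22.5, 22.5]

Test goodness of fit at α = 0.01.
Chi-square goodness of fit test:
H₀: observed counts match expected distribution
H₁: observed counts differ from expected distribution
df = k - 1 = 3
χ² = Σ(O - E)²/E
   = (12 - 22.5)²/22.5 + (25 - 22.5)²/22.5 + (26 - 22.5)²/22.5 + (27 - 22.5)²/22.5
   = 4.900 + 0.278 + 0.544 + 0.900
   = 6.62
p-value = 0.0850

Since p-value > α = 0.01, we fail to reject H₀.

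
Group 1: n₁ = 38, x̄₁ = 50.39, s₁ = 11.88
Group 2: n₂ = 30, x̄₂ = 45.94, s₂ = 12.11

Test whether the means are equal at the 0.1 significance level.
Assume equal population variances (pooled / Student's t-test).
Student's two-sample t-test (equal variances):
H₀: μ₁ = μ₂
H₁: μ₁ ≠ μ₂
df = n₁ + n₂ - 2 = 66
Pooled variance s_p² = [(n₁-1)s₁² + (n₂-1)s₂²] / (n₁ + n₂ - 2) = [(37)(11.88²) + (29)(12.11²)] / 66 = 143.5588
SE = √(s_p²(1/n₁ + 1/n₂)) = √(143.5588 × (1/38 + 1/30)) = 2.9263
t = (x̄₁ - x̄₂) / SE = (50.39 - 45.94) / 2.9263 = 4.45 / 2.9263 = 1.521
p-value = 0.1331

Since p-value > α = 0.1, we fail to reject H₀.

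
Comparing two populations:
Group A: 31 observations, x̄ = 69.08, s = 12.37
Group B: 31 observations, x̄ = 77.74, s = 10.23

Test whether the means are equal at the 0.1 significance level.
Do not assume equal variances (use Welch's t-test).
Welch's two-sample t-test:
H₀: μ₁ = μ₂
H₁: μ₁ ≠ μ₂
s₁²/n₁ = 12.37²/31 = 4.9360,  s₂²/n₂ = 10.23²/31 = 3.3759
SE = √(s₁²/n₁ + s₂²/n₂) = √(4.9360 + 3.3759) = 2.8830
df (Welch-Satterthwaite) = (s₁²/n₁ + s₂²/n₂)² / [(s₁²/n₁)²/(n₁-1) + (s₂²/n₂)²/(n₂-1)] ≈ 57.96
t = (x̄₁ - x̄₂) / SE = (69.08 - 77.74) / 2.8830 = -8.66 / 2.8830 = -3.004
p-value = 0.0039

Since p-value < α = 0.1, we reject H₀.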